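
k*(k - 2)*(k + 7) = k^3 + 5*k^2 - 14*k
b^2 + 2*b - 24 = (b - 4)*(b + 6)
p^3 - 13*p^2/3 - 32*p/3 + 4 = (p - 6)*(p - 1/3)*(p + 2)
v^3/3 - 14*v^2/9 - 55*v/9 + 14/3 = (v/3 + 1)*(v - 7)*(v - 2/3)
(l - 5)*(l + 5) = l^2 - 25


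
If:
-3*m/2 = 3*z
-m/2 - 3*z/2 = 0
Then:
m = 0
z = 0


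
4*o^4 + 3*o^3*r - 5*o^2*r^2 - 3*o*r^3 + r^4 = (-4*o + r)*(-o + r)*(o + r)^2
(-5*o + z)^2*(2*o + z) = 50*o^3 + 5*o^2*z - 8*o*z^2 + z^3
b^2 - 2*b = b*(b - 2)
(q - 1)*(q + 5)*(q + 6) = q^3 + 10*q^2 + 19*q - 30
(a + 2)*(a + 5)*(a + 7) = a^3 + 14*a^2 + 59*a + 70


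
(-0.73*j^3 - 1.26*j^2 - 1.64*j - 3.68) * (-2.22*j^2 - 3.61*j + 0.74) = 1.6206*j^5 + 5.4325*j^4 + 7.6492*j^3 + 13.1576*j^2 + 12.0712*j - 2.7232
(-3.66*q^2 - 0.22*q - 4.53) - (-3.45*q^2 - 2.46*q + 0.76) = -0.21*q^2 + 2.24*q - 5.29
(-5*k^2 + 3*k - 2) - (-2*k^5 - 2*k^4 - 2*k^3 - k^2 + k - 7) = 2*k^5 + 2*k^4 + 2*k^3 - 4*k^2 + 2*k + 5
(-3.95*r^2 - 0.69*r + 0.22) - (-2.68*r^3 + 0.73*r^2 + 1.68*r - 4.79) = 2.68*r^3 - 4.68*r^2 - 2.37*r + 5.01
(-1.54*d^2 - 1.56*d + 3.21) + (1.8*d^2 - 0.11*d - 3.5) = 0.26*d^2 - 1.67*d - 0.29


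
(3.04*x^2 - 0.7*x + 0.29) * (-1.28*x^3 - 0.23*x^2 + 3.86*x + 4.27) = -3.8912*x^5 + 0.1968*x^4 + 11.5242*x^3 + 10.2121*x^2 - 1.8696*x + 1.2383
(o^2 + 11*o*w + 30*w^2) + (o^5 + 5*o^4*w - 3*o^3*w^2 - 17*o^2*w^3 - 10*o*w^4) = o^5 + 5*o^4*w - 3*o^3*w^2 - 17*o^2*w^3 + o^2 - 10*o*w^4 + 11*o*w + 30*w^2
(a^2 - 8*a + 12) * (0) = 0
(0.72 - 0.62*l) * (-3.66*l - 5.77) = 2.2692*l^2 + 0.9422*l - 4.1544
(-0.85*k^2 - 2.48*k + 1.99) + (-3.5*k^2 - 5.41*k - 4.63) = -4.35*k^2 - 7.89*k - 2.64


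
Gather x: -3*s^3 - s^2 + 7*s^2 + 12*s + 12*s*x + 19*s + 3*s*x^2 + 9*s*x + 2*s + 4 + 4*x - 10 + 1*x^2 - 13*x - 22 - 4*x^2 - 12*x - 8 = -3*s^3 + 6*s^2 + 33*s + x^2*(3*s - 3) + x*(21*s - 21) - 36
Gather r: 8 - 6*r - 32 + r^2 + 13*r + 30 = r^2 + 7*r + 6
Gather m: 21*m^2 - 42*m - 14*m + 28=21*m^2 - 56*m + 28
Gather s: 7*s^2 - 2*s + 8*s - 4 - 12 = 7*s^2 + 6*s - 16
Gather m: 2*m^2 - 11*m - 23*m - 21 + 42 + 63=2*m^2 - 34*m + 84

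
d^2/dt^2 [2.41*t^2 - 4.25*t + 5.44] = 4.82000000000000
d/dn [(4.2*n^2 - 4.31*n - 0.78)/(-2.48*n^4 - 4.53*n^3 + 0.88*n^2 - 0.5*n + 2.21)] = (20.832*n^5 - 13.0404*n^4 - 46.7862*n^3 - 8.9074*n^2 + 19.9368*n - 9.9151)/(6.1504*n^8 + 22.4688*n^7 + 16.1561*n^6 - 5.4928*n^5 - 5.6572*n^4 - 20.9026*n^3 + 4.1396*n^2 - 2.21*n + 4.8841)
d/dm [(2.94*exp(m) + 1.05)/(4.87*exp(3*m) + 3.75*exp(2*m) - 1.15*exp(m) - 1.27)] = (-(2.94*exp(m) + 1.05)*(14.61*exp(2*m) + 7.5*exp(m) - 1.15) + 14.3178*exp(3*m) + 11.025*exp(2*m) - 3.381*exp(m) - 3.7338)*exp(m)/(4.87*exp(3*m) + 3.75*exp(2*m) - 1.15*exp(m) - 1.27)^2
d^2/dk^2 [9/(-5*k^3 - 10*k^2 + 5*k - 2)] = 90*((3*k + 2)*(5*k^3 + 10*k^2 - 5*k + 2) - 5*(3*k^2 + 4*k - 1)^2)/(5*k^3 + 10*k^2 - 5*k + 2)^3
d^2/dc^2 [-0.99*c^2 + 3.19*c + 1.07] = -1.98000000000000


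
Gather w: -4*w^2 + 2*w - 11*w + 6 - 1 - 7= -4*w^2 - 9*w - 2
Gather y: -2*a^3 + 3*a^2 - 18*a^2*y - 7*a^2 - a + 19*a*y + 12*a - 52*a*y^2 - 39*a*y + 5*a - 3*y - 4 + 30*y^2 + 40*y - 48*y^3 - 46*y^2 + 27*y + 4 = -2*a^3 - 4*a^2 + 16*a - 48*y^3 + y^2*(-52*a - 16) + y*(-18*a^2 - 20*a + 64)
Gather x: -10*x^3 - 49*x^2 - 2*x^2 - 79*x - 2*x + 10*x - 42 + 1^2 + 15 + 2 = -10*x^3 - 51*x^2 - 71*x - 24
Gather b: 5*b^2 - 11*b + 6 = 5*b^2 - 11*b + 6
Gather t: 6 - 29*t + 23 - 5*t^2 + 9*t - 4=-5*t^2 - 20*t + 25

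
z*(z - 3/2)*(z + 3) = z^3 + 3*z^2/2 - 9*z/2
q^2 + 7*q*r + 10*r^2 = (q + 2*r)*(q + 5*r)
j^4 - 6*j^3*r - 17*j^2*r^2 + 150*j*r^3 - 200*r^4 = (j - 5*r)*(j - 4*r)*(j - 2*r)*(j + 5*r)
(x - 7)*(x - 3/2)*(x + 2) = x^3 - 13*x^2/2 - 13*x/2 + 21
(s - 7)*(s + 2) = s^2 - 5*s - 14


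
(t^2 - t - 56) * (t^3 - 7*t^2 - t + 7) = t^5 - 8*t^4 - 50*t^3 + 400*t^2 + 49*t - 392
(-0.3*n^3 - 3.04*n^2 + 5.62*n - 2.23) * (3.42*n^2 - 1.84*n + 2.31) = -1.026*n^5 - 9.8448*n^4 + 24.121*n^3 - 24.9898*n^2 + 17.0854*n - 5.1513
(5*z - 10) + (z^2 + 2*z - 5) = z^2 + 7*z - 15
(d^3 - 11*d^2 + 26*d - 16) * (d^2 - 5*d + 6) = d^5 - 16*d^4 + 87*d^3 - 212*d^2 + 236*d - 96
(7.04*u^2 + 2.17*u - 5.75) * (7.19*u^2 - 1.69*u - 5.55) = 50.6176*u^4 + 3.7047*u^3 - 84.0818*u^2 - 2.326*u + 31.9125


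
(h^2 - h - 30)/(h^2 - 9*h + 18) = (h + 5)/(h - 3)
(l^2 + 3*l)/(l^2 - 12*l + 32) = l*(l + 3)/(l^2 - 12*l + 32)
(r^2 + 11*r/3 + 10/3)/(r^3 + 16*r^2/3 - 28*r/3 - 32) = (3*r + 5)/(3*r^2 + 10*r - 48)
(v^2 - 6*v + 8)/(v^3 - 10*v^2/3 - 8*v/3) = 3*(v - 2)/(v*(3*v + 2))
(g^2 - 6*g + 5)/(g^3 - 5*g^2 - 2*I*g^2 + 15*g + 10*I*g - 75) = (g - 1)/(g^2 - 2*I*g + 15)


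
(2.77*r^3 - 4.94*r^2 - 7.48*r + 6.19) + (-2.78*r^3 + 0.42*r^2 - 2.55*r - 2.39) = -0.00999999999999979*r^3 - 4.52*r^2 - 10.03*r + 3.8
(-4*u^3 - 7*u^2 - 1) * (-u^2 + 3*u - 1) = 4*u^5 - 5*u^4 - 17*u^3 + 8*u^2 - 3*u + 1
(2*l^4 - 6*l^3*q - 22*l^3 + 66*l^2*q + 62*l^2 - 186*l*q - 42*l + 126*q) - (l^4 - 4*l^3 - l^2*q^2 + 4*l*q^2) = l^4 - 6*l^3*q - 18*l^3 + l^2*q^2 + 66*l^2*q + 62*l^2 - 4*l*q^2 - 186*l*q - 42*l + 126*q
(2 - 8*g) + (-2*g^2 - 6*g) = -2*g^2 - 14*g + 2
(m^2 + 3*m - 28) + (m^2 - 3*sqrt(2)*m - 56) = 2*m^2 - 3*sqrt(2)*m + 3*m - 84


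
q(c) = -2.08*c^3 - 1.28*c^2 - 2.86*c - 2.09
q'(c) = -6.24*c^2 - 2.56*c - 2.86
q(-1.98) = 14.70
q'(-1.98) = -22.25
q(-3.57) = 86.45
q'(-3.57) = -73.25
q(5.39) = -380.40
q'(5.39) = -197.94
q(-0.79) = 0.40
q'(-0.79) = -4.73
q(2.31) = -41.17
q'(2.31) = -42.07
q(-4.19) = 140.43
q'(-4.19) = -101.68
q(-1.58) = 7.44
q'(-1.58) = -14.39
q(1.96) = -28.27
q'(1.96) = -31.85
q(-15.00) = 6772.81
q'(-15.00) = -1368.46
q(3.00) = -78.35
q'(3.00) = -66.70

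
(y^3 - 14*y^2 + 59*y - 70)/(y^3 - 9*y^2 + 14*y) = (y - 5)/y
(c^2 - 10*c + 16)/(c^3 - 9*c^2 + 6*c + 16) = 1/(c + 1)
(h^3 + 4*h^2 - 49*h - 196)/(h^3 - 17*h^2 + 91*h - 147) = (h^2 + 11*h + 28)/(h^2 - 10*h + 21)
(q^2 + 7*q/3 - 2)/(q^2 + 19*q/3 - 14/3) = (q + 3)/(q + 7)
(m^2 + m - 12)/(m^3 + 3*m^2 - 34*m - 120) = (m - 3)/(m^2 - m - 30)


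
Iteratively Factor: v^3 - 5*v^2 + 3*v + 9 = (v - 3)*(v^2 - 2*v - 3) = (v - 3)*(v + 1)*(v - 3)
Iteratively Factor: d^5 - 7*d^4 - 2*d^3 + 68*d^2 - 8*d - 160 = (d - 2)*(d^4 - 5*d^3 - 12*d^2 + 44*d + 80) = (d - 2)*(d + 2)*(d^3 - 7*d^2 + 2*d + 40) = (d - 4)*(d - 2)*(d + 2)*(d^2 - 3*d - 10) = (d - 4)*(d - 2)*(d + 2)^2*(d - 5)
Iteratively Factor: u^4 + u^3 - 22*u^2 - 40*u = (u + 4)*(u^3 - 3*u^2 - 10*u) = u*(u + 4)*(u^2 - 3*u - 10) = u*(u - 5)*(u + 4)*(u + 2)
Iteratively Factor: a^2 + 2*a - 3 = (a - 1)*(a + 3)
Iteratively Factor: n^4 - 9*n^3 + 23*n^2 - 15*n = (n - 1)*(n^3 - 8*n^2 + 15*n) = n*(n - 1)*(n^2 - 8*n + 15) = n*(n - 3)*(n - 1)*(n - 5)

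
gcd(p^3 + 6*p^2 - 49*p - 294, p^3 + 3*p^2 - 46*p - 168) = p^2 - p - 42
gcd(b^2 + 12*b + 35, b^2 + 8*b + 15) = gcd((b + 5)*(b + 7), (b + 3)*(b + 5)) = b + 5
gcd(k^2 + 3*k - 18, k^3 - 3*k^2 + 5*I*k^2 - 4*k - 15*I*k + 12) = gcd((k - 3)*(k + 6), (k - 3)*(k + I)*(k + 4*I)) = k - 3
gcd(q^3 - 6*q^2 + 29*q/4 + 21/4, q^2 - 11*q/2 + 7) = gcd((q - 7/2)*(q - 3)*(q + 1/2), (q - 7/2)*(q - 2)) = q - 7/2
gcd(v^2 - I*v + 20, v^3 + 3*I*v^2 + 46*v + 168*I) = v + 4*I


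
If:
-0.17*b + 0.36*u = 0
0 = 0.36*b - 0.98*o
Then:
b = 2.11764705882353*u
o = 0.777911164465786*u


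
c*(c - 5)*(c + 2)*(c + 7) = c^4 + 4*c^3 - 31*c^2 - 70*c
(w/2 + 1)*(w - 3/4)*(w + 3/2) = w^3/2 + 11*w^2/8 + 3*w/16 - 9/8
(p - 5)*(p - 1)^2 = p^3 - 7*p^2 + 11*p - 5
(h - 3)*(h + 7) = h^2 + 4*h - 21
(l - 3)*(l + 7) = l^2 + 4*l - 21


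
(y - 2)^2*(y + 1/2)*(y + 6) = y^4 + 5*y^3/2 - 19*y^2 + 14*y + 12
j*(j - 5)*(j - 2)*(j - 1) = j^4 - 8*j^3 + 17*j^2 - 10*j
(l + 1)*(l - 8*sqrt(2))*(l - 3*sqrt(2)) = l^3 - 11*sqrt(2)*l^2 + l^2 - 11*sqrt(2)*l + 48*l + 48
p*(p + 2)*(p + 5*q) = p^3 + 5*p^2*q + 2*p^2 + 10*p*q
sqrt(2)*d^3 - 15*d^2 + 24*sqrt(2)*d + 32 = (d - 4*sqrt(2))^2*(sqrt(2)*d + 1)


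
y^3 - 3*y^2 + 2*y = y*(y - 2)*(y - 1)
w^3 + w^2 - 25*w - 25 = (w - 5)*(w + 1)*(w + 5)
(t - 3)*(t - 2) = t^2 - 5*t + 6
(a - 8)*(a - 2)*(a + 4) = a^3 - 6*a^2 - 24*a + 64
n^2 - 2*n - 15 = (n - 5)*(n + 3)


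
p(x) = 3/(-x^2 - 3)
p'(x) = 6*x/(-x^2 - 3)^2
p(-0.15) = -0.99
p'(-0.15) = -0.10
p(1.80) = -0.48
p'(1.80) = 0.28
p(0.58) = -0.90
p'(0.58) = 0.31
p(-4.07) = -0.15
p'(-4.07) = -0.06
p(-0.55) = -0.91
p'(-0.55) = -0.30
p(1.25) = -0.66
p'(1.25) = 0.36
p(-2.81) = -0.28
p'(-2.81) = -0.14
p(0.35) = -0.96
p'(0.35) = 0.22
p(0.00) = -1.00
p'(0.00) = 0.00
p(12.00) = -0.02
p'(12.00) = 0.00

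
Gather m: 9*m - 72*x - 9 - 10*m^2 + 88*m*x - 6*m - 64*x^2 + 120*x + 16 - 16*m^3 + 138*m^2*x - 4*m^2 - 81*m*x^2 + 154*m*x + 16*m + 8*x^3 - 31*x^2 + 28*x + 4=-16*m^3 + m^2*(138*x - 14) + m*(-81*x^2 + 242*x + 19) + 8*x^3 - 95*x^2 + 76*x + 11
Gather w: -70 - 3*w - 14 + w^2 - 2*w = w^2 - 5*w - 84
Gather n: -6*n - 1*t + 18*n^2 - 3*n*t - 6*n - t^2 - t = 18*n^2 + n*(-3*t - 12) - t^2 - 2*t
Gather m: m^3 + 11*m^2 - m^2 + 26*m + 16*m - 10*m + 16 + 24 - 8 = m^3 + 10*m^2 + 32*m + 32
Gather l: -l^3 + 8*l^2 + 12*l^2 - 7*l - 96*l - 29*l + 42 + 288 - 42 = -l^3 + 20*l^2 - 132*l + 288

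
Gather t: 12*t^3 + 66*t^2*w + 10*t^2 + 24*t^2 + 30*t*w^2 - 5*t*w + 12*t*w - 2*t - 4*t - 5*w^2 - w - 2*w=12*t^3 + t^2*(66*w + 34) + t*(30*w^2 + 7*w - 6) - 5*w^2 - 3*w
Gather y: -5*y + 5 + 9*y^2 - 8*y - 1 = 9*y^2 - 13*y + 4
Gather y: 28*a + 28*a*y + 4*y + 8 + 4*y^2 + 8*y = 28*a + 4*y^2 + y*(28*a + 12) + 8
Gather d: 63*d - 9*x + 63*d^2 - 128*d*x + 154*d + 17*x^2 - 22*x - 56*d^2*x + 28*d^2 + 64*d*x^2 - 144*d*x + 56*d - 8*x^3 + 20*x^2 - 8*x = d^2*(91 - 56*x) + d*(64*x^2 - 272*x + 273) - 8*x^3 + 37*x^2 - 39*x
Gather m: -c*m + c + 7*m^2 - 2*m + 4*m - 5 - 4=c + 7*m^2 + m*(2 - c) - 9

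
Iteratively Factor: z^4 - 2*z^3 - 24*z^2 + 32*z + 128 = (z - 4)*(z^3 + 2*z^2 - 16*z - 32) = (z - 4)*(z + 4)*(z^2 - 2*z - 8) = (z - 4)*(z + 2)*(z + 4)*(z - 4)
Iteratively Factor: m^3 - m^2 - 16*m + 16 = (m - 4)*(m^2 + 3*m - 4) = (m - 4)*(m + 4)*(m - 1)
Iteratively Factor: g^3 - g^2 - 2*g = (g + 1)*(g^2 - 2*g) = g*(g + 1)*(g - 2)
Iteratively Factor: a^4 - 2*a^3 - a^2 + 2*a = (a)*(a^3 - 2*a^2 - a + 2) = a*(a + 1)*(a^2 - 3*a + 2) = a*(a - 2)*(a + 1)*(a - 1)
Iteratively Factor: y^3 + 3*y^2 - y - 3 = (y + 3)*(y^2 - 1) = (y - 1)*(y + 3)*(y + 1)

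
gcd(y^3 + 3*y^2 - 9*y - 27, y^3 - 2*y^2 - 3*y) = y - 3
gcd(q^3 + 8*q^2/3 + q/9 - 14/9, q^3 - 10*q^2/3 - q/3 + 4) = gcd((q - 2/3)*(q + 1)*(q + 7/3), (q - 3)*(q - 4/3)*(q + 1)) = q + 1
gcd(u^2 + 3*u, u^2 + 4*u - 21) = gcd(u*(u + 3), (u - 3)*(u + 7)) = 1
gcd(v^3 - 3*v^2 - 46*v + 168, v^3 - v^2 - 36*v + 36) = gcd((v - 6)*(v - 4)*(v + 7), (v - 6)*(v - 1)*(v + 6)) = v - 6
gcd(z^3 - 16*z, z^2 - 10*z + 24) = z - 4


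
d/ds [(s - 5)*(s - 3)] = 2*s - 8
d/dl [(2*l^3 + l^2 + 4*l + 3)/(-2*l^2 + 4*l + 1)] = 2*(-2*l^4 + 8*l^3 + 9*l^2 + 7*l - 4)/(4*l^4 - 16*l^3 + 12*l^2 + 8*l + 1)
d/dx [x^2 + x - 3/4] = 2*x + 1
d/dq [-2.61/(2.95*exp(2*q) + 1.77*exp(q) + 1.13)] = (15.399*exp(q) + 4.6197)*exp(q)/(2.95*exp(2*q) + 1.77*exp(q) + 1.13)^2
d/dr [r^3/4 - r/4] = 3*r^2/4 - 1/4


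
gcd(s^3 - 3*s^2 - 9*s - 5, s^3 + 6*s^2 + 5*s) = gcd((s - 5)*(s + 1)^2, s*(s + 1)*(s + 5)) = s + 1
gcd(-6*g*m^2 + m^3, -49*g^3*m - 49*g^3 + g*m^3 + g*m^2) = 1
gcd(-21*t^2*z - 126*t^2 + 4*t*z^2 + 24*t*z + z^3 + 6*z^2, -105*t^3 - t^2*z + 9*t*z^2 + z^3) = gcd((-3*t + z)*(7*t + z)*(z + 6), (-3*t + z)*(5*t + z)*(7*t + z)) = -21*t^2 + 4*t*z + z^2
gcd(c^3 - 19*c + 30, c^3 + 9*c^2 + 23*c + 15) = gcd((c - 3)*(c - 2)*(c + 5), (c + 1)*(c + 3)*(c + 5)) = c + 5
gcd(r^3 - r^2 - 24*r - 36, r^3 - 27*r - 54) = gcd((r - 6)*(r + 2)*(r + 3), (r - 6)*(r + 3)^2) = r^2 - 3*r - 18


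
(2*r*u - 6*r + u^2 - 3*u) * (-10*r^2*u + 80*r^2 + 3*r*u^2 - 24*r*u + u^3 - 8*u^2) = -20*r^3*u^2 + 220*r^3*u - 480*r^3 - 4*r^2*u^3 + 44*r^2*u^2 - 96*r^2*u + 5*r*u^4 - 55*r*u^3 + 120*r*u^2 + u^5 - 11*u^4 + 24*u^3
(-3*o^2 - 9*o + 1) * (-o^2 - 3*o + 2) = 3*o^4 + 18*o^3 + 20*o^2 - 21*o + 2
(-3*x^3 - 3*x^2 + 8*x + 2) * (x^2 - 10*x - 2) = -3*x^5 + 27*x^4 + 44*x^3 - 72*x^2 - 36*x - 4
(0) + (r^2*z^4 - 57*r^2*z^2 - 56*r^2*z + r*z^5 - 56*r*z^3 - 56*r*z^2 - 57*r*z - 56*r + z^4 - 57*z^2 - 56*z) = r^2*z^4 - 57*r^2*z^2 - 56*r^2*z + r*z^5 - 56*r*z^3 - 56*r*z^2 - 57*r*z - 56*r + z^4 - 57*z^2 - 56*z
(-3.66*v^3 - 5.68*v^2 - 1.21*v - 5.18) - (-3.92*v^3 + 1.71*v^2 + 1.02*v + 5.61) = 0.26*v^3 - 7.39*v^2 - 2.23*v - 10.79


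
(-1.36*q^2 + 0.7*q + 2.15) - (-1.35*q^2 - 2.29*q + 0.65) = -0.01*q^2 + 2.99*q + 1.5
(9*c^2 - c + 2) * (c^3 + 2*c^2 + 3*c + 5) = 9*c^5 + 17*c^4 + 27*c^3 + 46*c^2 + c + 10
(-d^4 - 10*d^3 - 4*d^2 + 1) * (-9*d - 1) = 9*d^5 + 91*d^4 + 46*d^3 + 4*d^2 - 9*d - 1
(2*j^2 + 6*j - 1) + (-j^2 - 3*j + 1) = j^2 + 3*j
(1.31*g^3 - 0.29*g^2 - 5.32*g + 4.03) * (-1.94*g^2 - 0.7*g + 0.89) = -2.5414*g^5 - 0.3544*g^4 + 11.6897*g^3 - 4.3523*g^2 - 7.5558*g + 3.5867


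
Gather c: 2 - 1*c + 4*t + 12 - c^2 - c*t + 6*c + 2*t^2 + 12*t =-c^2 + c*(5 - t) + 2*t^2 + 16*t + 14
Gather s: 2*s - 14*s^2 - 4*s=-14*s^2 - 2*s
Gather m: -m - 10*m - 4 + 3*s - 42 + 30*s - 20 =-11*m + 33*s - 66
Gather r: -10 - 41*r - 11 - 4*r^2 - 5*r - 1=-4*r^2 - 46*r - 22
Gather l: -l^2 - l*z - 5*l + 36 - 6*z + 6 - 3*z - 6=-l^2 + l*(-z - 5) - 9*z + 36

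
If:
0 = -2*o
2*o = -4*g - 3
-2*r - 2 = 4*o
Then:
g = -3/4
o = 0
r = -1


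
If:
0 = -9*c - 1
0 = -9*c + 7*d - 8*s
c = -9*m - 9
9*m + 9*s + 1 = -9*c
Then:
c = -1/9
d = 559/567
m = -80/81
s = 80/81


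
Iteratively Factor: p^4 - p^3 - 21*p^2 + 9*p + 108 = (p + 3)*(p^3 - 4*p^2 - 9*p + 36) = (p - 3)*(p + 3)*(p^2 - p - 12) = (p - 4)*(p - 3)*(p + 3)*(p + 3)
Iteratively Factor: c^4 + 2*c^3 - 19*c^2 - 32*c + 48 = (c + 4)*(c^3 - 2*c^2 - 11*c + 12) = (c + 3)*(c + 4)*(c^2 - 5*c + 4) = (c - 4)*(c + 3)*(c + 4)*(c - 1)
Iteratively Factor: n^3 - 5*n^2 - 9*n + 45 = (n - 5)*(n^2 - 9) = (n - 5)*(n + 3)*(n - 3)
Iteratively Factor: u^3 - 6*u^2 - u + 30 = (u + 2)*(u^2 - 8*u + 15) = (u - 5)*(u + 2)*(u - 3)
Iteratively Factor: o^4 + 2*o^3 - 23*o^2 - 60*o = (o + 4)*(o^3 - 2*o^2 - 15*o) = (o + 3)*(o + 4)*(o^2 - 5*o) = o*(o + 3)*(o + 4)*(o - 5)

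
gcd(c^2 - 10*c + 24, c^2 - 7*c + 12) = c - 4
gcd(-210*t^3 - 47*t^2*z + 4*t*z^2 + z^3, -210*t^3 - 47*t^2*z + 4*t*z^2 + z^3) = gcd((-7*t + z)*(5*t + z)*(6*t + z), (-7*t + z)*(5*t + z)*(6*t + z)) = -210*t^3 - 47*t^2*z + 4*t*z^2 + z^3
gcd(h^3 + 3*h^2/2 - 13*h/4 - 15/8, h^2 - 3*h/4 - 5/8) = h + 1/2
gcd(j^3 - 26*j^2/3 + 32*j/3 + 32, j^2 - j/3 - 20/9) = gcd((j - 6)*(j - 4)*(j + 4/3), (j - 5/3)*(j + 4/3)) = j + 4/3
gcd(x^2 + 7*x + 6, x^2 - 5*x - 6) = x + 1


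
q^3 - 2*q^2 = q^2*(q - 2)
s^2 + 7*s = s*(s + 7)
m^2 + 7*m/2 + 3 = (m + 3/2)*(m + 2)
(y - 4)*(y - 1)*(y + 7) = y^3 + 2*y^2 - 31*y + 28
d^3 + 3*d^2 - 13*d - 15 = (d - 3)*(d + 1)*(d + 5)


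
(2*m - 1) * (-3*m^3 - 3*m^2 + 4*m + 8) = -6*m^4 - 3*m^3 + 11*m^2 + 12*m - 8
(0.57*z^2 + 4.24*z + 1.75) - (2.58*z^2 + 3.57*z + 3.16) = -2.01*z^2 + 0.67*z - 1.41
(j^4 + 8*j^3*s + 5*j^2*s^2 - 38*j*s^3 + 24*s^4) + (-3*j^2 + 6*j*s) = j^4 + 8*j^3*s + 5*j^2*s^2 - 3*j^2 - 38*j*s^3 + 6*j*s + 24*s^4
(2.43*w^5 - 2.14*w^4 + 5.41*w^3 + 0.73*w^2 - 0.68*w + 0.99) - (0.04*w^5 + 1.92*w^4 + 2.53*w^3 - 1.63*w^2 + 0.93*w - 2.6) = 2.39*w^5 - 4.06*w^4 + 2.88*w^3 + 2.36*w^2 - 1.61*w + 3.59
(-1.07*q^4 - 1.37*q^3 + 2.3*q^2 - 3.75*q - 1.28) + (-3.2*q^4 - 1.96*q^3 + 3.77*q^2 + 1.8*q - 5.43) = -4.27*q^4 - 3.33*q^3 + 6.07*q^2 - 1.95*q - 6.71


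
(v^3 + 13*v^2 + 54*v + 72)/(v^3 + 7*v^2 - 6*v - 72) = (v + 3)/(v - 3)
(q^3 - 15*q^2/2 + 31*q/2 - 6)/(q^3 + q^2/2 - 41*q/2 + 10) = (q - 3)/(q + 5)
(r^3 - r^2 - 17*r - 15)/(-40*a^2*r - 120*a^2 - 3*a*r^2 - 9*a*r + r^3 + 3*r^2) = (r^2 - 4*r - 5)/(-40*a^2 - 3*a*r + r^2)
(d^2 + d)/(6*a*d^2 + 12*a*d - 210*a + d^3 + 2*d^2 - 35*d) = d*(d + 1)/(6*a*d^2 + 12*a*d - 210*a + d^3 + 2*d^2 - 35*d)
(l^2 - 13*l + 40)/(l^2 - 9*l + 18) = (l^2 - 13*l + 40)/(l^2 - 9*l + 18)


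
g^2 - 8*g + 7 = (g - 7)*(g - 1)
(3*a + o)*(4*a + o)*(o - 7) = 12*a^2*o - 84*a^2 + 7*a*o^2 - 49*a*o + o^3 - 7*o^2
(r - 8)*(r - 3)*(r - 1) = r^3 - 12*r^2 + 35*r - 24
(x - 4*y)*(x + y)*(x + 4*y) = x^3 + x^2*y - 16*x*y^2 - 16*y^3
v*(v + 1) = v^2 + v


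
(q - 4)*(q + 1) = q^2 - 3*q - 4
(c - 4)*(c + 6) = c^2 + 2*c - 24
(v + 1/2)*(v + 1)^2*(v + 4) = v^4 + 13*v^3/2 + 12*v^2 + 17*v/2 + 2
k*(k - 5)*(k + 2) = k^3 - 3*k^2 - 10*k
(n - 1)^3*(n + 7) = n^4 + 4*n^3 - 18*n^2 + 20*n - 7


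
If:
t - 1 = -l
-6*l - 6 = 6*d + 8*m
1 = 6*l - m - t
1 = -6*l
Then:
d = 61/18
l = -1/6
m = -19/6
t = 7/6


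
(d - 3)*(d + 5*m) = d^2 + 5*d*m - 3*d - 15*m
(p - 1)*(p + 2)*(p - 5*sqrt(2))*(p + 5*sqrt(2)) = p^4 + p^3 - 52*p^2 - 50*p + 100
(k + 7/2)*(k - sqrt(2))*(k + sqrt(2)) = k^3 + 7*k^2/2 - 2*k - 7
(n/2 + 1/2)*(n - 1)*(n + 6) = n^3/2 + 3*n^2 - n/2 - 3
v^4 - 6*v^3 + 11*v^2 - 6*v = v*(v - 3)*(v - 2)*(v - 1)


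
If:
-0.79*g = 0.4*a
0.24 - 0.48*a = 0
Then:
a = 0.50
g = -0.25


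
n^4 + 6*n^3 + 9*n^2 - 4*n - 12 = (n - 1)*(n + 2)^2*(n + 3)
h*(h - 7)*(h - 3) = h^3 - 10*h^2 + 21*h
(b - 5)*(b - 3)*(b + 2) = b^3 - 6*b^2 - b + 30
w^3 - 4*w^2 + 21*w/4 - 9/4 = (w - 3/2)^2*(w - 1)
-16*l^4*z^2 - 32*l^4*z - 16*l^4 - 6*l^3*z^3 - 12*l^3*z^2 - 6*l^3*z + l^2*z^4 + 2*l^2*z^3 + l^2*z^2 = (-8*l + z)*(2*l + z)*(l*z + l)^2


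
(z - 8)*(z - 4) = z^2 - 12*z + 32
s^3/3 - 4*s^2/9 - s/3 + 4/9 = (s/3 + 1/3)*(s - 4/3)*(s - 1)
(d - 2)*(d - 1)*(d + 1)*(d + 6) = d^4 + 4*d^3 - 13*d^2 - 4*d + 12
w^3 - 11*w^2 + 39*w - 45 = (w - 5)*(w - 3)^2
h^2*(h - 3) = h^3 - 3*h^2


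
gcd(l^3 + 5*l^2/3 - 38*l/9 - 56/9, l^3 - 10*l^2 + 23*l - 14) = l - 2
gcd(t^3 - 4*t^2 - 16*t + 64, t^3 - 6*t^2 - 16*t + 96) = t^2 - 16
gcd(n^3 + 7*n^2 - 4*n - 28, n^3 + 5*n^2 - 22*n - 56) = n^2 + 9*n + 14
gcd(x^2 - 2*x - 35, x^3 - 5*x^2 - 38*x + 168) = x - 7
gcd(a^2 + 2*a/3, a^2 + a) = a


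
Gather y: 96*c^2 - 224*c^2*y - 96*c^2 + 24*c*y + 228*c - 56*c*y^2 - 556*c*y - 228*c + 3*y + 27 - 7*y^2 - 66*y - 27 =y^2*(-56*c - 7) + y*(-224*c^2 - 532*c - 63)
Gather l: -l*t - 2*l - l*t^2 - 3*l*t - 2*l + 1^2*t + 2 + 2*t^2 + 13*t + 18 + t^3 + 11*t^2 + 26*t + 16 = l*(-t^2 - 4*t - 4) + t^3 + 13*t^2 + 40*t + 36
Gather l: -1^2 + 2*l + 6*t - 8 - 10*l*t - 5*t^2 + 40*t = l*(2 - 10*t) - 5*t^2 + 46*t - 9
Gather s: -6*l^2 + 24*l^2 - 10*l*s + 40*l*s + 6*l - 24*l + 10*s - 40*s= 18*l^2 - 18*l + s*(30*l - 30)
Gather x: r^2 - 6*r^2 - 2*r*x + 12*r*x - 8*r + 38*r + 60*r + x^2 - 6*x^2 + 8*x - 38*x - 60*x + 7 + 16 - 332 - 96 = -5*r^2 + 90*r - 5*x^2 + x*(10*r - 90) - 405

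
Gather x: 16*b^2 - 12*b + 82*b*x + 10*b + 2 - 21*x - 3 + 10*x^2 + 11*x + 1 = 16*b^2 - 2*b + 10*x^2 + x*(82*b - 10)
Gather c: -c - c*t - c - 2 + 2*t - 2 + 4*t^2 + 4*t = c*(-t - 2) + 4*t^2 + 6*t - 4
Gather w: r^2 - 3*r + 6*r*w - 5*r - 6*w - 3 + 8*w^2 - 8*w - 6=r^2 - 8*r + 8*w^2 + w*(6*r - 14) - 9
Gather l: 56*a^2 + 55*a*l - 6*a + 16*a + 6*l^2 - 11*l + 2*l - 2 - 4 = 56*a^2 + 10*a + 6*l^2 + l*(55*a - 9) - 6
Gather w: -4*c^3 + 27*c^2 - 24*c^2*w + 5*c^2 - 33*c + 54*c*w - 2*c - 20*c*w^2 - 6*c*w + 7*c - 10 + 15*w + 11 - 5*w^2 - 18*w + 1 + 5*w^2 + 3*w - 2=-4*c^3 + 32*c^2 - 20*c*w^2 - 28*c + w*(-24*c^2 + 48*c)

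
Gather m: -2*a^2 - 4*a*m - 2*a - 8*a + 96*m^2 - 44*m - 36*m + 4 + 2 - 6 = -2*a^2 - 10*a + 96*m^2 + m*(-4*a - 80)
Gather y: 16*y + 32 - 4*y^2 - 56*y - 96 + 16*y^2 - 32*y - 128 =12*y^2 - 72*y - 192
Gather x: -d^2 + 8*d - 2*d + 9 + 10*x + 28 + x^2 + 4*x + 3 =-d^2 + 6*d + x^2 + 14*x + 40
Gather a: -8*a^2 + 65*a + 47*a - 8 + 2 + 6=-8*a^2 + 112*a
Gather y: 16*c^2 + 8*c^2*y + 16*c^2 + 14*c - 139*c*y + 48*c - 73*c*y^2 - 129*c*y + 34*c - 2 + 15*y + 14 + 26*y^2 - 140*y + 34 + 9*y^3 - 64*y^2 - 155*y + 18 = 32*c^2 + 96*c + 9*y^3 + y^2*(-73*c - 38) + y*(8*c^2 - 268*c - 280) + 64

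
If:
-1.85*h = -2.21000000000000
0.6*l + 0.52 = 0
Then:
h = 1.19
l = -0.87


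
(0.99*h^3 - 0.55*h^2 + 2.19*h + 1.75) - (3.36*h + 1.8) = 0.99*h^3 - 0.55*h^2 - 1.17*h - 0.05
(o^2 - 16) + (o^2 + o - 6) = 2*o^2 + o - 22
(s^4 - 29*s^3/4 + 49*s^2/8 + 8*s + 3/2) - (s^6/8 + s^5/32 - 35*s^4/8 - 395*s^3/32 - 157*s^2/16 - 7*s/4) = -s^6/8 - s^5/32 + 43*s^4/8 + 163*s^3/32 + 255*s^2/16 + 39*s/4 + 3/2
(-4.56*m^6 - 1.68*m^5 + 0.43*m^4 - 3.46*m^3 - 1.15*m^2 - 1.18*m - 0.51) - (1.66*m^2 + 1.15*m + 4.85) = -4.56*m^6 - 1.68*m^5 + 0.43*m^4 - 3.46*m^3 - 2.81*m^2 - 2.33*m - 5.36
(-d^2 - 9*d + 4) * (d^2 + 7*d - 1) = -d^4 - 16*d^3 - 58*d^2 + 37*d - 4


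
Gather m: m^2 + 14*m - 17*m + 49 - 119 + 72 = m^2 - 3*m + 2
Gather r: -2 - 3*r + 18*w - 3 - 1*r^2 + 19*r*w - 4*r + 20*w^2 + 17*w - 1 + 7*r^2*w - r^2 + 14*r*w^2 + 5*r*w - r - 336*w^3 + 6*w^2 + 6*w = r^2*(7*w - 2) + r*(14*w^2 + 24*w - 8) - 336*w^3 + 26*w^2 + 41*w - 6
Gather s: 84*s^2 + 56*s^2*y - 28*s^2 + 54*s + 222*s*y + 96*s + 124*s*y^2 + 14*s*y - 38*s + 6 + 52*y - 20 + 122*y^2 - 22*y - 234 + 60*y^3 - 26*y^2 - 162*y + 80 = s^2*(56*y + 56) + s*(124*y^2 + 236*y + 112) + 60*y^3 + 96*y^2 - 132*y - 168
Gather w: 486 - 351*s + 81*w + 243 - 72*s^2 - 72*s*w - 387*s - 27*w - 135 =-72*s^2 - 738*s + w*(54 - 72*s) + 594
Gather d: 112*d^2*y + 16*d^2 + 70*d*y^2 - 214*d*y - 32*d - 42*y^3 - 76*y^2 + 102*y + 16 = d^2*(112*y + 16) + d*(70*y^2 - 214*y - 32) - 42*y^3 - 76*y^2 + 102*y + 16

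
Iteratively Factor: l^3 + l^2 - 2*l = (l)*(l^2 + l - 2) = l*(l + 2)*(l - 1)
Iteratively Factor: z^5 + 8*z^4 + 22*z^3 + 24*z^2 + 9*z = (z)*(z^4 + 8*z^3 + 22*z^2 + 24*z + 9) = z*(z + 1)*(z^3 + 7*z^2 + 15*z + 9) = z*(z + 1)^2*(z^2 + 6*z + 9) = z*(z + 1)^2*(z + 3)*(z + 3)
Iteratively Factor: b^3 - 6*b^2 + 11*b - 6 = (b - 3)*(b^2 - 3*b + 2) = (b - 3)*(b - 1)*(b - 2)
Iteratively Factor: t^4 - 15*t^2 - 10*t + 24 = (t + 3)*(t^3 - 3*t^2 - 6*t + 8) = (t + 2)*(t + 3)*(t^2 - 5*t + 4) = (t - 1)*(t + 2)*(t + 3)*(t - 4)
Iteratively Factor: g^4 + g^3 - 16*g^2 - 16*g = (g + 1)*(g^3 - 16*g) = (g + 1)*(g + 4)*(g^2 - 4*g) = (g - 4)*(g + 1)*(g + 4)*(g)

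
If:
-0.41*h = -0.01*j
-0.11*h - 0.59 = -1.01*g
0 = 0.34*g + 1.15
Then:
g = -3.38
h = -36.42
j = -1493.21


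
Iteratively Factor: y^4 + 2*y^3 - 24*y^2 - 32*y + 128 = (y - 4)*(y^3 + 6*y^2 - 32) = (y - 4)*(y - 2)*(y^2 + 8*y + 16) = (y - 4)*(y - 2)*(y + 4)*(y + 4)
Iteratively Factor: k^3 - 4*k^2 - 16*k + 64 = (k + 4)*(k^2 - 8*k + 16) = (k - 4)*(k + 4)*(k - 4)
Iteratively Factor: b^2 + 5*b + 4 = (b + 4)*(b + 1)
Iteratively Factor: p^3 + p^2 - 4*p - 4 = (p + 1)*(p^2 - 4) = (p + 1)*(p + 2)*(p - 2)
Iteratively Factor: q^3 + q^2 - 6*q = (q)*(q^2 + q - 6) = q*(q - 2)*(q + 3)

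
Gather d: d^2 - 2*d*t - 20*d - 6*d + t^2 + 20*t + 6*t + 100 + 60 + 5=d^2 + d*(-2*t - 26) + t^2 + 26*t + 165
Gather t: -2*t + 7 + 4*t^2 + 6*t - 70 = 4*t^2 + 4*t - 63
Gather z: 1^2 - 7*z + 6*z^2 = 6*z^2 - 7*z + 1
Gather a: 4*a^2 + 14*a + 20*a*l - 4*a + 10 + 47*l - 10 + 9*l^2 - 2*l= 4*a^2 + a*(20*l + 10) + 9*l^2 + 45*l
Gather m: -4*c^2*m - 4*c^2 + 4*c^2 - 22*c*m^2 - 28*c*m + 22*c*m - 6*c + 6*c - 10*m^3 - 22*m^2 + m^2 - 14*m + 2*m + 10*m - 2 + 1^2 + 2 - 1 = -10*m^3 + m^2*(-22*c - 21) + m*(-4*c^2 - 6*c - 2)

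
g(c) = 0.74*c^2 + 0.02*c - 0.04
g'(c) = 1.48*c + 0.02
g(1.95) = 2.81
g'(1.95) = 2.91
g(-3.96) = 11.49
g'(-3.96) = -5.84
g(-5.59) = 22.97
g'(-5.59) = -8.25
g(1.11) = 0.89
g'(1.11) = 1.66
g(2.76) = 5.65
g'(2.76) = 4.10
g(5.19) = 20.00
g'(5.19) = 7.70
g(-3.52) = 9.06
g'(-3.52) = -5.19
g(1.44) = 1.52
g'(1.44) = 2.15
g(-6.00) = 26.48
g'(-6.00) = -8.86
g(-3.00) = 6.56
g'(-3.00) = -4.42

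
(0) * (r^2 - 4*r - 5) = 0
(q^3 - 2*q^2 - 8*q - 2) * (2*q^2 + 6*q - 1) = 2*q^5 + 2*q^4 - 29*q^3 - 50*q^2 - 4*q + 2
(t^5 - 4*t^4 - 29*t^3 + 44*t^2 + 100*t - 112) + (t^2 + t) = t^5 - 4*t^4 - 29*t^3 + 45*t^2 + 101*t - 112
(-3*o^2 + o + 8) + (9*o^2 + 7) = 6*o^2 + o + 15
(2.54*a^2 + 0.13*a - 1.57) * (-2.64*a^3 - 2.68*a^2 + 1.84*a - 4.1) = -6.7056*a^5 - 7.1504*a^4 + 8.47*a^3 - 5.9672*a^2 - 3.4218*a + 6.437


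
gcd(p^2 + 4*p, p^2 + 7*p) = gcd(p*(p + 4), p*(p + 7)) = p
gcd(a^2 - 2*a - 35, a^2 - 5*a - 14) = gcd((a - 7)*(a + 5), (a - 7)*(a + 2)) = a - 7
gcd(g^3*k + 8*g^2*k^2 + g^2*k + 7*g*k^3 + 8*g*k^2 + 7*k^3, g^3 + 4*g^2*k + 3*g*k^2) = g + k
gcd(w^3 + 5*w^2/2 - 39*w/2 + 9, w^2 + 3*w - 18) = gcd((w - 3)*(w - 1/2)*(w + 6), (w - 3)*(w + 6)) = w^2 + 3*w - 18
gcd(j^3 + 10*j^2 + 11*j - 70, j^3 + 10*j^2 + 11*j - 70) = j^3 + 10*j^2 + 11*j - 70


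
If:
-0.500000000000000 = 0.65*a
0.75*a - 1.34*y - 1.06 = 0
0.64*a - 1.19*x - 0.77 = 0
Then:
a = -0.77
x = -1.06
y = -1.22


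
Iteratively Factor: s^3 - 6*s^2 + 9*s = (s - 3)*(s^2 - 3*s) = (s - 3)^2*(s)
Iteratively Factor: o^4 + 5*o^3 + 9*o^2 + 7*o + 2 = (o + 1)*(o^3 + 4*o^2 + 5*o + 2) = (o + 1)^2*(o^2 + 3*o + 2) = (o + 1)^2*(o + 2)*(o + 1)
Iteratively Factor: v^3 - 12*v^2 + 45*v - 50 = (v - 5)*(v^2 - 7*v + 10) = (v - 5)^2*(v - 2)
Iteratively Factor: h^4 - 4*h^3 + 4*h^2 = (h - 2)*(h^3 - 2*h^2) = h*(h - 2)*(h^2 - 2*h) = h*(h - 2)^2*(h)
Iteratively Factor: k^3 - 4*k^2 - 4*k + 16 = (k + 2)*(k^2 - 6*k + 8) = (k - 2)*(k + 2)*(k - 4)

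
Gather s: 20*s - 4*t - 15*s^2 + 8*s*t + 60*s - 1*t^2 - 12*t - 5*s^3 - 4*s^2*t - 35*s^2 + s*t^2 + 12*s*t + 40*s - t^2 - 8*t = -5*s^3 + s^2*(-4*t - 50) + s*(t^2 + 20*t + 120) - 2*t^2 - 24*t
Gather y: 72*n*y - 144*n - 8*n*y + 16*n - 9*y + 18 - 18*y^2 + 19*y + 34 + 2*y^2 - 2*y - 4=-128*n - 16*y^2 + y*(64*n + 8) + 48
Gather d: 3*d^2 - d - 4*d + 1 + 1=3*d^2 - 5*d + 2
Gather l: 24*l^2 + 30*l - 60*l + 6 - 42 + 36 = 24*l^2 - 30*l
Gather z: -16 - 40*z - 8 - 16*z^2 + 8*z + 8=-16*z^2 - 32*z - 16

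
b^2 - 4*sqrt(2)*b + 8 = (b - 2*sqrt(2))^2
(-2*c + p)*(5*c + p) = -10*c^2 + 3*c*p + p^2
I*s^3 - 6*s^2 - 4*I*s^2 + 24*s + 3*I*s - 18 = (s - 3)*(s + 6*I)*(I*s - I)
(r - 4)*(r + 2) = r^2 - 2*r - 8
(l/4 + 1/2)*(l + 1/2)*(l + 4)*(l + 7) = l^4/4 + 27*l^3/8 + 113*l^2/8 + 81*l/4 + 7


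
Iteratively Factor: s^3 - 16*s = (s)*(s^2 - 16) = s*(s - 4)*(s + 4)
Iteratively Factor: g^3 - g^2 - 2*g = (g - 2)*(g^2 + g) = (g - 2)*(g + 1)*(g)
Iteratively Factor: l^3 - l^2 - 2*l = (l)*(l^2 - l - 2) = l*(l - 2)*(l + 1)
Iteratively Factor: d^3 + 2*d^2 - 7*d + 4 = (d - 1)*(d^2 + 3*d - 4) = (d - 1)*(d + 4)*(d - 1)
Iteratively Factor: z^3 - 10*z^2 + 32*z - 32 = (z - 2)*(z^2 - 8*z + 16) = (z - 4)*(z - 2)*(z - 4)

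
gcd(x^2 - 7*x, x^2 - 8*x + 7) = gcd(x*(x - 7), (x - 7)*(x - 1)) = x - 7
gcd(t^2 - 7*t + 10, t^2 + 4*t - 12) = t - 2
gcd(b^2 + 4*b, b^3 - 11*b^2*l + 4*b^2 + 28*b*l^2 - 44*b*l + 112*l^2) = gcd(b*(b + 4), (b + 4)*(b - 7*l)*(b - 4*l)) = b + 4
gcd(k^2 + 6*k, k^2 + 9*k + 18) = k + 6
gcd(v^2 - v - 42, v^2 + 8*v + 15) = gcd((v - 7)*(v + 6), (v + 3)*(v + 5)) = 1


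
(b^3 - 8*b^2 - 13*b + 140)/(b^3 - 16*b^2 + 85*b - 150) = (b^2 - 3*b - 28)/(b^2 - 11*b + 30)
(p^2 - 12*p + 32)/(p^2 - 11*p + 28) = (p - 8)/(p - 7)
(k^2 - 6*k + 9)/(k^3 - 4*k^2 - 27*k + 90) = (k - 3)/(k^2 - k - 30)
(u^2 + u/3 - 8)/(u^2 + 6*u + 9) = (u - 8/3)/(u + 3)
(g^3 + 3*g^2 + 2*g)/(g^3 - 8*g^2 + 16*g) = (g^2 + 3*g + 2)/(g^2 - 8*g + 16)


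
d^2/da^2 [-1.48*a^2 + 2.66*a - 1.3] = -2.96000000000000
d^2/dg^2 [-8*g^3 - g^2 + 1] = -48*g - 2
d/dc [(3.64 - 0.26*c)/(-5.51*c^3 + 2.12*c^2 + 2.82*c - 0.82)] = (-2.8652*c^3 + 60.7204*c^2 - 15.4336*c - 10.0516)/(30.3601*c^6 - 23.3624*c^5 - 26.582*c^4 + 20.9932*c^3 + 4.4756*c^2 - 4.6248*c + 0.6724)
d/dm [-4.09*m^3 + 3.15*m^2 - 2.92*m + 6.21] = -12.27*m^2 + 6.3*m - 2.92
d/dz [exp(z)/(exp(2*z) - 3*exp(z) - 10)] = (-exp(2*z) - 10)*exp(z)/(exp(4*z) - 6*exp(3*z) - 11*exp(2*z) + 60*exp(z) + 100)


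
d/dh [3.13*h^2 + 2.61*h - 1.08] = 6.26*h + 2.61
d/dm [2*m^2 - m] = 4*m - 1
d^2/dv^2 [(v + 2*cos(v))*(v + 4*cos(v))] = -6*v*cos(v) + 32*sin(v)^2 - 12*sin(v) - 14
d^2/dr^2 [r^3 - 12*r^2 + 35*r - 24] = 6*r - 24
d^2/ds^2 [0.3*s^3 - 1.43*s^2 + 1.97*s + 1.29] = 1.8*s - 2.86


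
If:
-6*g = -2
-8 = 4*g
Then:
No Solution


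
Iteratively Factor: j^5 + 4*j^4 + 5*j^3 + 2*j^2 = (j + 2)*(j^4 + 2*j^3 + j^2) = (j + 1)*(j + 2)*(j^3 + j^2) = j*(j + 1)*(j + 2)*(j^2 + j) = j^2*(j + 1)*(j + 2)*(j + 1)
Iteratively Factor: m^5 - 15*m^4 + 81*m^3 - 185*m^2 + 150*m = (m - 5)*(m^4 - 10*m^3 + 31*m^2 - 30*m) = (m - 5)*(m - 3)*(m^3 - 7*m^2 + 10*m) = (m - 5)^2*(m - 3)*(m^2 - 2*m) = m*(m - 5)^2*(m - 3)*(m - 2)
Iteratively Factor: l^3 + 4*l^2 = (l + 4)*(l^2) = l*(l + 4)*(l)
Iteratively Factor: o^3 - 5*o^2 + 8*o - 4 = (o - 2)*(o^2 - 3*o + 2) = (o - 2)*(o - 1)*(o - 2)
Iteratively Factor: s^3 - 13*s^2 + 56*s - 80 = (s - 5)*(s^2 - 8*s + 16) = (s - 5)*(s - 4)*(s - 4)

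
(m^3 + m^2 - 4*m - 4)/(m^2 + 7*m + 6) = (m^2 - 4)/(m + 6)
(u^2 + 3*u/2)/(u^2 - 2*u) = (u + 3/2)/(u - 2)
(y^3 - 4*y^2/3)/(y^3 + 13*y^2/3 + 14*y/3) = y*(3*y - 4)/(3*y^2 + 13*y + 14)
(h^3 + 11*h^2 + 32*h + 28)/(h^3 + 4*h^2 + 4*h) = (h + 7)/h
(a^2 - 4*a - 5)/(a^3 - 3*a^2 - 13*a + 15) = (a + 1)/(a^2 + 2*a - 3)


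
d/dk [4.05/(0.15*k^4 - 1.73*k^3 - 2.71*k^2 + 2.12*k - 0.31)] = (-2.43*k^3 + 21.0195*k^2 + 21.951*k - 8.586)/(-0.15*k^4 + 1.73*k^3 + 2.71*k^2 - 2.12*k + 0.31)^2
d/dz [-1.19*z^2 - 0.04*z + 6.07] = -2.38*z - 0.04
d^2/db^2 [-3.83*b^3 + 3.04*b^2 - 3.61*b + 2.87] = 6.08 - 22.98*b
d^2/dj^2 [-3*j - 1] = 0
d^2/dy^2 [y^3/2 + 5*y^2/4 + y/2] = 3*y + 5/2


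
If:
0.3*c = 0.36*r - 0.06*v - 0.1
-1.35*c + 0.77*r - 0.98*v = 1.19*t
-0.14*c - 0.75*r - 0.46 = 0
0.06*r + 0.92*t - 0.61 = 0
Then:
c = -0.88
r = -0.45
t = 0.69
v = 0.01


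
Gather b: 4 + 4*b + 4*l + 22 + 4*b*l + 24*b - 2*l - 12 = b*(4*l + 28) + 2*l + 14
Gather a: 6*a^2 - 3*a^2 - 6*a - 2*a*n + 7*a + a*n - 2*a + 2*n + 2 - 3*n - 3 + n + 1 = 3*a^2 + a*(-n - 1)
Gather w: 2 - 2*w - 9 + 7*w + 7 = 5*w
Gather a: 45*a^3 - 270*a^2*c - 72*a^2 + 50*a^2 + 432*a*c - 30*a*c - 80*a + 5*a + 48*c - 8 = 45*a^3 + a^2*(-270*c - 22) + a*(402*c - 75) + 48*c - 8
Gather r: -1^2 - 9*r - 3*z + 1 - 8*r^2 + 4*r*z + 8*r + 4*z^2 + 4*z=-8*r^2 + r*(4*z - 1) + 4*z^2 + z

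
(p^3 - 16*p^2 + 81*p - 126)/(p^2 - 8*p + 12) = (p^2 - 10*p + 21)/(p - 2)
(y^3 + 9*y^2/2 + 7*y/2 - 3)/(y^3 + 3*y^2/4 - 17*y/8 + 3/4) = 4*(y + 3)/(4*y - 3)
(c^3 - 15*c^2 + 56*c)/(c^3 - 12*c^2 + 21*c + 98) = c*(c - 8)/(c^2 - 5*c - 14)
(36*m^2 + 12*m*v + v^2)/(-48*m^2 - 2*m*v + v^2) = (6*m + v)/(-8*m + v)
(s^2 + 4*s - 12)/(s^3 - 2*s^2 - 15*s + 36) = (s^2 + 4*s - 12)/(s^3 - 2*s^2 - 15*s + 36)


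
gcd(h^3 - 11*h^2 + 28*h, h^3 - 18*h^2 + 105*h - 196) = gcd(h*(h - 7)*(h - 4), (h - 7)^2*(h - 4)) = h^2 - 11*h + 28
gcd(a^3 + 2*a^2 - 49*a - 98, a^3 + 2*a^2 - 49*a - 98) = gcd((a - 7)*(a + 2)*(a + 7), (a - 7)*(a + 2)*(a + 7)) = a^3 + 2*a^2 - 49*a - 98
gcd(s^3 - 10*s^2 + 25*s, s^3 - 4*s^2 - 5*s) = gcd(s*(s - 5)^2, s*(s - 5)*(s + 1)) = s^2 - 5*s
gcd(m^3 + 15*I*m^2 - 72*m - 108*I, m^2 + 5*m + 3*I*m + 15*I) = m + 3*I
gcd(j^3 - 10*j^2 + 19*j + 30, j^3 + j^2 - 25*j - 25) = j^2 - 4*j - 5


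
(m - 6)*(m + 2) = m^2 - 4*m - 12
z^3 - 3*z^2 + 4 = (z - 2)^2*(z + 1)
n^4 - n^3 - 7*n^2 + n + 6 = (n - 3)*(n - 1)*(n + 1)*(n + 2)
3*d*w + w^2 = w*(3*d + w)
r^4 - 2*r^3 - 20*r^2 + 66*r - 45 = (r - 3)^2*(r - 1)*(r + 5)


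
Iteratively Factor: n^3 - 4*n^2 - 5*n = (n)*(n^2 - 4*n - 5) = n*(n + 1)*(n - 5)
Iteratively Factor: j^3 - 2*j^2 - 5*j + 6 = (j + 2)*(j^2 - 4*j + 3) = (j - 3)*(j + 2)*(j - 1)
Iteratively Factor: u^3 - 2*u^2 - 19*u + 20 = (u - 1)*(u^2 - u - 20) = (u - 1)*(u + 4)*(u - 5)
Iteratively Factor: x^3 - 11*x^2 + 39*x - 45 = (x - 3)*(x^2 - 8*x + 15) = (x - 3)^2*(x - 5)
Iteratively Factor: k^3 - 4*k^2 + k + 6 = (k + 1)*(k^2 - 5*k + 6) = (k - 2)*(k + 1)*(k - 3)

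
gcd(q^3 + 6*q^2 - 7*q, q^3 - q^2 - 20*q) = q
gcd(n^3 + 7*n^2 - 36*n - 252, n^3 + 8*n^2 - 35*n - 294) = n^2 + n - 42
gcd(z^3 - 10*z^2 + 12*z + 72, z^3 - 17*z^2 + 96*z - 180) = z^2 - 12*z + 36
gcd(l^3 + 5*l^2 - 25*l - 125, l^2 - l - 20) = l - 5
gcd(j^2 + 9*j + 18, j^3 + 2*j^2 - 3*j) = j + 3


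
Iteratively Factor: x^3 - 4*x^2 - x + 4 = (x + 1)*(x^2 - 5*x + 4) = (x - 1)*(x + 1)*(x - 4)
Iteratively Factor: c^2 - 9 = (c + 3)*(c - 3)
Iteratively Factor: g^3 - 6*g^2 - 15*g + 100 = (g - 5)*(g^2 - g - 20) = (g - 5)^2*(g + 4)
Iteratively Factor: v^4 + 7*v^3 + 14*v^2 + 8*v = (v + 2)*(v^3 + 5*v^2 + 4*v) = (v + 1)*(v + 2)*(v^2 + 4*v) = v*(v + 1)*(v + 2)*(v + 4)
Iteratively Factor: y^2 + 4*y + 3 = (y + 3)*(y + 1)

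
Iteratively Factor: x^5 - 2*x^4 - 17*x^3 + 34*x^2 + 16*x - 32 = (x - 1)*(x^4 - x^3 - 18*x^2 + 16*x + 32) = (x - 1)*(x + 1)*(x^3 - 2*x^2 - 16*x + 32) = (x - 4)*(x - 1)*(x + 1)*(x^2 + 2*x - 8) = (x - 4)*(x - 1)*(x + 1)*(x + 4)*(x - 2)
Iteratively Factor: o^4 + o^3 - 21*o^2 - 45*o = (o + 3)*(o^3 - 2*o^2 - 15*o) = o*(o + 3)*(o^2 - 2*o - 15) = o*(o - 5)*(o + 3)*(o + 3)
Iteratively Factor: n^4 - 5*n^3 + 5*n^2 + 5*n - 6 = (n - 1)*(n^3 - 4*n^2 + n + 6) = (n - 3)*(n - 1)*(n^2 - n - 2) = (n - 3)*(n - 1)*(n + 1)*(n - 2)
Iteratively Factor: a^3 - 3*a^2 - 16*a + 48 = (a + 4)*(a^2 - 7*a + 12) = (a - 3)*(a + 4)*(a - 4)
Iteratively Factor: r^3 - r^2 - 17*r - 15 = (r + 3)*(r^2 - 4*r - 5) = (r - 5)*(r + 3)*(r + 1)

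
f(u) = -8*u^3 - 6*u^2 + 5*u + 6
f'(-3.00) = -175.00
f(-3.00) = 153.00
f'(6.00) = -931.00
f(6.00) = -1908.00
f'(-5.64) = -690.75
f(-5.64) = 1222.19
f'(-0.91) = -3.95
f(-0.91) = 2.51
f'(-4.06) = -341.89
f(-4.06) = 422.19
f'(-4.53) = -433.14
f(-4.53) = 603.90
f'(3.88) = -402.87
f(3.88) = -532.21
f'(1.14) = -39.87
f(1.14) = -7.95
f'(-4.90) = -512.44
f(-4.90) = 778.63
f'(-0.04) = 5.44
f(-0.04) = 5.79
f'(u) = -24*u^2 - 12*u + 5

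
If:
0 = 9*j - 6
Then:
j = 2/3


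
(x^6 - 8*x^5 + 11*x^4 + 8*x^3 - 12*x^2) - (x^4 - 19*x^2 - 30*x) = x^6 - 8*x^5 + 10*x^4 + 8*x^3 + 7*x^2 + 30*x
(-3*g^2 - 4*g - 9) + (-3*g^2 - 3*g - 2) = -6*g^2 - 7*g - 11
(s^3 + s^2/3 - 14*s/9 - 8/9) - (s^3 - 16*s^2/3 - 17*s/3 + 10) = 17*s^2/3 + 37*s/9 - 98/9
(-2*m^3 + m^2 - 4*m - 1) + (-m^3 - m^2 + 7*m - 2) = -3*m^3 + 3*m - 3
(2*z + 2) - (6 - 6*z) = 8*z - 4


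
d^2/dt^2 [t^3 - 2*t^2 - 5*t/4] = 6*t - 4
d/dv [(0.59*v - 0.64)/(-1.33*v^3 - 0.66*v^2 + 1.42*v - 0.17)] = (1.5694*v^3 - 2.1642*v^2 - 0.8448*v + 0.8085)/(1.7689*v^6 + 1.7556*v^5 - 3.3416*v^4 - 1.4222*v^3 + 2.2408*v^2 - 0.4828*v + 0.0289)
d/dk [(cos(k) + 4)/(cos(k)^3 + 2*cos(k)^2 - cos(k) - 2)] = (35*cos(k)/2 + 7*cos(2*k) + cos(3*k)/2 + 5)/((cos(k) + 2)^2*sin(k)^3)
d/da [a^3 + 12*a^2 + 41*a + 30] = 3*a^2 + 24*a + 41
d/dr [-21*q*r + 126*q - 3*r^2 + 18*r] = -21*q - 6*r + 18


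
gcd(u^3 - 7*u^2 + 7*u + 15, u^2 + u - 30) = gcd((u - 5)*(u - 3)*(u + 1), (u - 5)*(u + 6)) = u - 5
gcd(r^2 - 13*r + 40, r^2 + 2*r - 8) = 1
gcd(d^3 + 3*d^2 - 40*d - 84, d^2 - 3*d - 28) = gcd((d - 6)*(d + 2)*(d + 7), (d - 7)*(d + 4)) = 1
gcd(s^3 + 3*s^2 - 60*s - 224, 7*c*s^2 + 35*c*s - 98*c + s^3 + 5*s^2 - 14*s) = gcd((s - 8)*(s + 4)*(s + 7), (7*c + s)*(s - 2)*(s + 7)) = s + 7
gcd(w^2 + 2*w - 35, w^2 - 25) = w - 5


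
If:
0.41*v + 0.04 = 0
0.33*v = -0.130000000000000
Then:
No Solution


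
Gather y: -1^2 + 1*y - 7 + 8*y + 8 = 9*y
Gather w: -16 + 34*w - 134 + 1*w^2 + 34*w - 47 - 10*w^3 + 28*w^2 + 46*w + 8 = -10*w^3 + 29*w^2 + 114*w - 189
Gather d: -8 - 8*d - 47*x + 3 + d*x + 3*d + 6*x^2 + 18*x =d*(x - 5) + 6*x^2 - 29*x - 5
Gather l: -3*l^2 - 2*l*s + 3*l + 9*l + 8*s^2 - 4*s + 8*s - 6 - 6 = -3*l^2 + l*(12 - 2*s) + 8*s^2 + 4*s - 12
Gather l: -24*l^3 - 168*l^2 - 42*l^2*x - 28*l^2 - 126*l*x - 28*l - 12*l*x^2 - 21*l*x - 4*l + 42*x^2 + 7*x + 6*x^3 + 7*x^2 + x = -24*l^3 + l^2*(-42*x - 196) + l*(-12*x^2 - 147*x - 32) + 6*x^3 + 49*x^2 + 8*x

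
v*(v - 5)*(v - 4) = v^3 - 9*v^2 + 20*v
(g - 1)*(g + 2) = g^2 + g - 2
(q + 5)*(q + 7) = q^2 + 12*q + 35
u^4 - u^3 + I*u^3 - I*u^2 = u^2*(u - 1)*(u + I)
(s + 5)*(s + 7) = s^2 + 12*s + 35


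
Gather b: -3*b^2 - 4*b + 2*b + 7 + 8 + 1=-3*b^2 - 2*b + 16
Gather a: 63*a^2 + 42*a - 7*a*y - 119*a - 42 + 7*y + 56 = 63*a^2 + a*(-7*y - 77) + 7*y + 14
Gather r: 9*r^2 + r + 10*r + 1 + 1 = 9*r^2 + 11*r + 2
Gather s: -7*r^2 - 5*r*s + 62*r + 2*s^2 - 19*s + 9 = -7*r^2 + 62*r + 2*s^2 + s*(-5*r - 19) + 9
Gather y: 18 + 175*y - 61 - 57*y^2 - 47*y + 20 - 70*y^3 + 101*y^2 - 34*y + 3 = -70*y^3 + 44*y^2 + 94*y - 20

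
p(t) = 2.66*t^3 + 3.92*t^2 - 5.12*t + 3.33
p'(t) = 7.98*t^2 + 7.84*t - 5.12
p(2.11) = 34.97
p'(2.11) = 46.95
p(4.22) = 251.44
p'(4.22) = 170.08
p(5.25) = 469.41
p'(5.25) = 255.99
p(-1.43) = 10.89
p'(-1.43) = -0.01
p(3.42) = 138.07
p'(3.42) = 115.03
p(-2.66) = -5.38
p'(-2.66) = 30.49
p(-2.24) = 4.57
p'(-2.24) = 17.36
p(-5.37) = -268.05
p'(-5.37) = 182.90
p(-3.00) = -17.85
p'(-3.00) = 43.18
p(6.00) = 688.29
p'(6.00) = 329.20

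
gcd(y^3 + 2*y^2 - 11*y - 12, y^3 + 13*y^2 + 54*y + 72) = y + 4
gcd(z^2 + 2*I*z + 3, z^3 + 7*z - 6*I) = z^2 + 2*I*z + 3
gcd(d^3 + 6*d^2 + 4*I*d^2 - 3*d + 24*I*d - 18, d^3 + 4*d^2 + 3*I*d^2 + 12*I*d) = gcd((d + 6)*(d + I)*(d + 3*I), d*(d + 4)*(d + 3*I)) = d + 3*I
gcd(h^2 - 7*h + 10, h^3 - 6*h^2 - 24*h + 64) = h - 2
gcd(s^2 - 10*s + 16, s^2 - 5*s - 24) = s - 8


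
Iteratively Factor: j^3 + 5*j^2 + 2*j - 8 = (j - 1)*(j^2 + 6*j + 8) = (j - 1)*(j + 4)*(j + 2)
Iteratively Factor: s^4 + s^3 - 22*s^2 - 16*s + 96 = (s + 3)*(s^3 - 2*s^2 - 16*s + 32) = (s - 2)*(s + 3)*(s^2 - 16) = (s - 2)*(s + 3)*(s + 4)*(s - 4)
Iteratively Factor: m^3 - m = (m + 1)*(m^2 - m) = m*(m + 1)*(m - 1)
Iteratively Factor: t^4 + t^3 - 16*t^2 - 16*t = (t + 4)*(t^3 - 3*t^2 - 4*t) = (t - 4)*(t + 4)*(t^2 + t) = (t - 4)*(t + 1)*(t + 4)*(t)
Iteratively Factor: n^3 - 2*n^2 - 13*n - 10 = (n + 1)*(n^2 - 3*n - 10) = (n - 5)*(n + 1)*(n + 2)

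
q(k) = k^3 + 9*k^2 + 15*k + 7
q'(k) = 3*k^2 + 18*k + 15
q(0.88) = 27.85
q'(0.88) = 33.16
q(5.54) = 536.36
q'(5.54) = 206.79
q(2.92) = 152.43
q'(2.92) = 93.14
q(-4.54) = 30.83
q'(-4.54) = -4.89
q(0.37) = 13.83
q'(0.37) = 22.07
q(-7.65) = -28.74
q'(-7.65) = 52.87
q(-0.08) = 5.86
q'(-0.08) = 13.58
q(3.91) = 263.02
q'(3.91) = 131.24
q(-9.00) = -128.00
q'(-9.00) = 96.00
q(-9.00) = -128.00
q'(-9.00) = 96.00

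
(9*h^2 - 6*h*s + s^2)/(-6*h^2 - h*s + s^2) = (-3*h + s)/(2*h + s)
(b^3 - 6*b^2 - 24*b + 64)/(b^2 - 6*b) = (b^3 - 6*b^2 - 24*b + 64)/(b*(b - 6))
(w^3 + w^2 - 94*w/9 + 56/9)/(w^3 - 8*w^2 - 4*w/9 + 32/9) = (3*w^2 + 5*w - 28)/(3*w^2 - 22*w - 16)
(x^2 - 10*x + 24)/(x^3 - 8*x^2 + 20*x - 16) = (x - 6)/(x^2 - 4*x + 4)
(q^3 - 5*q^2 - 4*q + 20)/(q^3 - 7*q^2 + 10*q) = (q + 2)/q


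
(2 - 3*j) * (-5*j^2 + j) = 15*j^3 - 13*j^2 + 2*j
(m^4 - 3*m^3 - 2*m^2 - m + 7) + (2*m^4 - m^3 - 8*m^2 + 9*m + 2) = 3*m^4 - 4*m^3 - 10*m^2 + 8*m + 9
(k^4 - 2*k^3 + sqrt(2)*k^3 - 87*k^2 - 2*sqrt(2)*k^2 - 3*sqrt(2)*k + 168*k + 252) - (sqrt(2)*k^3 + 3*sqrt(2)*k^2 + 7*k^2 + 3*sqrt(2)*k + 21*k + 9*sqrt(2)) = k^4 - 2*k^3 - 94*k^2 - 5*sqrt(2)*k^2 - 6*sqrt(2)*k + 147*k - 9*sqrt(2) + 252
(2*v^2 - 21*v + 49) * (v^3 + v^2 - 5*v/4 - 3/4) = 2*v^5 - 19*v^4 + 51*v^3/2 + 295*v^2/4 - 91*v/2 - 147/4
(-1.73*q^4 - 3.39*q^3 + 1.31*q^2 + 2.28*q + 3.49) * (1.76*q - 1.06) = -3.0448*q^5 - 4.1326*q^4 + 5.899*q^3 + 2.6242*q^2 + 3.7256*q - 3.6994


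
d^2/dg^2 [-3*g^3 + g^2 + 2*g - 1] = 2 - 18*g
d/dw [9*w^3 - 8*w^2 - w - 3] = 27*w^2 - 16*w - 1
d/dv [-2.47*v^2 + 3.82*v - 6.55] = 3.82 - 4.94*v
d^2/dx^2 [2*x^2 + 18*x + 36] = 4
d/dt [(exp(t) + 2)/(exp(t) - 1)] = -3/(4*sinh(t/2)^2)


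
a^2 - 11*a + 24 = (a - 8)*(a - 3)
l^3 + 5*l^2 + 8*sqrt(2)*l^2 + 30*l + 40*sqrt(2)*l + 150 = (l + 5)*(l + 3*sqrt(2))*(l + 5*sqrt(2))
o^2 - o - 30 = (o - 6)*(o + 5)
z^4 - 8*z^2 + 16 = (z - 2)^2*(z + 2)^2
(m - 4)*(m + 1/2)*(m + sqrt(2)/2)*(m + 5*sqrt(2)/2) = m^4 - 7*m^3/2 + 3*sqrt(2)*m^3 - 21*sqrt(2)*m^2/2 + m^2/2 - 35*m/4 - 6*sqrt(2)*m - 5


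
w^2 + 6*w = w*(w + 6)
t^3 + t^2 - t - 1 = (t - 1)*(t + 1)^2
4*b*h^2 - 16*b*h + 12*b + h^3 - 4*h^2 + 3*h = (4*b + h)*(h - 3)*(h - 1)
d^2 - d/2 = d*(d - 1/2)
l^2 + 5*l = l*(l + 5)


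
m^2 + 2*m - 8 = (m - 2)*(m + 4)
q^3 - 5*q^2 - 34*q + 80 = (q - 8)*(q - 2)*(q + 5)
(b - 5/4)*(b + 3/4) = b^2 - b/2 - 15/16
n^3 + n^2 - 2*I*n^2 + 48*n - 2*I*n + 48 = (n + 1)*(n - 8*I)*(n + 6*I)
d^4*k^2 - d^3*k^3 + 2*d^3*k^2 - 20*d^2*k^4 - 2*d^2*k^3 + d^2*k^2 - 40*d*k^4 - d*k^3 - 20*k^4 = (d - 5*k)*(d + 4*k)*(d*k + k)^2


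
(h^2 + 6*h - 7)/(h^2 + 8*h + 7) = (h - 1)/(h + 1)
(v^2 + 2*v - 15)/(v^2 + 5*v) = (v - 3)/v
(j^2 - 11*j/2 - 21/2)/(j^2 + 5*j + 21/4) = 2*(j - 7)/(2*j + 7)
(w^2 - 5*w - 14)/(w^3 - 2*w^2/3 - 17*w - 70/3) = 3*(w - 7)/(3*w^2 - 8*w - 35)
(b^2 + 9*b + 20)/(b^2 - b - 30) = (b + 4)/(b - 6)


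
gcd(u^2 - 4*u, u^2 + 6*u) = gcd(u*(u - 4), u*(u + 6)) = u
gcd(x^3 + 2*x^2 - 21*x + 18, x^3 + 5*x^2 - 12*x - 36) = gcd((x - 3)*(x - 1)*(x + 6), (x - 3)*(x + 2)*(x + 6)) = x^2 + 3*x - 18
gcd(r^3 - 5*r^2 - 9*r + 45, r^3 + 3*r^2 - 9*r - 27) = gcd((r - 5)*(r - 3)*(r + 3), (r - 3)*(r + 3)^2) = r^2 - 9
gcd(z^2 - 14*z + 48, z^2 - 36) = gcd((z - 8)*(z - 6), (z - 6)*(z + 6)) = z - 6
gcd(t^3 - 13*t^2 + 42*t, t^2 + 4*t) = t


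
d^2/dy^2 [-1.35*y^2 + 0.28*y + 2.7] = -2.70000000000000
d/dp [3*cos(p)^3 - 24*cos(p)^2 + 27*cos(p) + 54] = 3*(-3*cos(p)^2 + 16*cos(p) - 9)*sin(p)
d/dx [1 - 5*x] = -5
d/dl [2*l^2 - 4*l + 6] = 4*l - 4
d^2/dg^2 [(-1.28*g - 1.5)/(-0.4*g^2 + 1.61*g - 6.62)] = ((2.9216 - 3.072*g)*(0.4*g^2 - 1.61*g + 6.62) + (0.8*g - 1.61)*(1.28*g + 1.5)*(1.6*g - 3.22))/(0.4*g^2 - 1.61*g + 6.62)^3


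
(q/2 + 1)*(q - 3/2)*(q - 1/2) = q^3/2 - 13*q/8 + 3/4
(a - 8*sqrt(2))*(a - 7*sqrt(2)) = a^2 - 15*sqrt(2)*a + 112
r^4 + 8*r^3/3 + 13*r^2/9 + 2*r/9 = r*(r + 1/3)^2*(r + 2)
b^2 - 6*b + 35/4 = (b - 7/2)*(b - 5/2)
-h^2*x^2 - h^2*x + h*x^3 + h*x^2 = x*(-h + x)*(h*x + h)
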